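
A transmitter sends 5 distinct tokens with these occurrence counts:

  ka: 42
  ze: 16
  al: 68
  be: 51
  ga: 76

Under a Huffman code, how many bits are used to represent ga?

Repeatedly merge the two smallest:
combine ze(16), ka(42) → 58
combine be(51), 58 → 109
combine al(68), ga(76) → 144
combine 109, 144 → 253
The subtree containing ga is merged 2 times, so code length = 2.

2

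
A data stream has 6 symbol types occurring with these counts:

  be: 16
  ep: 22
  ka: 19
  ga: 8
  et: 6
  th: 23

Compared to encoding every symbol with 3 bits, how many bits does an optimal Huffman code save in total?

50

Fixed-length: 3 bits × 94 symbols = 282 bits.
Huffman merges:
et(6) + ga(8) → 14
14 + be(16) → 30
ka(19) + ep(22) → 41
th(23) + 30 → 53
41 + 53 → 94
Huffman total = 14 + 30 + 41 + 53 + 94 = 232 bits.
Saving = 282 − 232 = 50 bits.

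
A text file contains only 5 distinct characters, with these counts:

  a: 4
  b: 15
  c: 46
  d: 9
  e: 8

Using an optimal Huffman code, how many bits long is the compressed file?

151

Build the Huffman tree bottom-up:
a(4) + e(8) → 12
d(9) + 12 → 21
b(15) + 21 → 36
36 + c(46) → 82
Total encoded bits = sum of merged weights = 12 + 21 + 36 + 82 = 151.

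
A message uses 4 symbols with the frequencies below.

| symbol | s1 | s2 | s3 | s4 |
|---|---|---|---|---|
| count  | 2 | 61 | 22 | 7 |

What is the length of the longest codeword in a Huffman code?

Merge the two lowest-weight nodes at each step:
merge s1(2) and s4(7): 9
merge 9 and s3(22): 31
merge 31 and s2(61): 92
Maximum depth reached is 3.

3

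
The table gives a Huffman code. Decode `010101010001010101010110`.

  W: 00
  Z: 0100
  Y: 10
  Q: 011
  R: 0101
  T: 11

Read left to right; each codeword is recognised as soon as it completes (prefix code):
  0101→R | 0101→R | 00→W | 0101→R | 0101→R | 0101→R | 10→Y
Decoded message: RRWRRRY

RRWRRRY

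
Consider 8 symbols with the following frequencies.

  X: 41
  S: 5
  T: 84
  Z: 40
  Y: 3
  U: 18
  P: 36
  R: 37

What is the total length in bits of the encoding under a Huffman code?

701

Merge the two smallest weights repeatedly:
merge Y(3) and S(5): 8
merge 8 and U(18): 26
merge 26 and P(36): 62
merge R(37) and Z(40): 77
merge X(41) and 62: 103
merge 77 and T(84): 161
merge 103 and 161: 264
Each symbol's bit-cost is frequency × depth; summing gives 701 bits (equivalently 8 + 26 + 62 + 77 + 103 + 161 + 264).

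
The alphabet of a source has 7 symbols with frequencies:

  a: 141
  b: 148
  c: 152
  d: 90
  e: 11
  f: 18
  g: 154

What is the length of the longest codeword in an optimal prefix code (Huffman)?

5

Merge the two lowest-weight nodes at each step:
merge e(11) and f(18): 29
merge 29 and d(90): 119
merge 119 and a(141): 260
merge b(148) and c(152): 300
merge g(154) and 260: 414
merge 300 and 414: 714
The first pair merged (e, f) ends up deepest, at depth 5.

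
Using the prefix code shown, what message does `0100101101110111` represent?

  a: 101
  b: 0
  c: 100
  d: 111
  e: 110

bcaaed

Read left to right; each codeword is recognised as soon as it completes (prefix code):
  0→b | 100→c | 101→a | 101→a | 110→e | 111→d
Decoded message: bcaaed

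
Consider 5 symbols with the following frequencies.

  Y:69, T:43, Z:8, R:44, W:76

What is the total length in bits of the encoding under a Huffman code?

531

Merge the two smallest weights repeatedly:
merge Z(8) and T(43): 51
merge R(44) and 51: 95
merge Y(69) and W(76): 145
merge 95 and 145: 240
Total encoded bits = sum of merged weights = 51 + 95 + 145 + 240 = 531.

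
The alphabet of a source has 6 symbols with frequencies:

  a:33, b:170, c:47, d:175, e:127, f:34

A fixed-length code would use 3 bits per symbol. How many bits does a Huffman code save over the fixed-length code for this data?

405

Fixed-length: 3 bits × 586 symbols = 1758 bits.
Huffman merges:
merge a(33) and f(34): 67
merge c(47) and 67: 114
merge 114 and e(127): 241
merge b(170) and d(175): 345
merge 241 and 345: 586
Huffman total = 67 + 114 + 241 + 345 + 586 = 1353 bits.
Saving = 1758 − 1353 = 405 bits.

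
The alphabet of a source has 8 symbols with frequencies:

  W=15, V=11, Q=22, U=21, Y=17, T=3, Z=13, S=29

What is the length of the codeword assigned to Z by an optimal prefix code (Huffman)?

3

Huffman merges, smallest pair first:
T(3) + V(11) → 14
Z(13) + 14 → 27
W(15) + Y(17) → 32
U(21) + Q(22) → 43
27 + S(29) → 56
32 + 43 → 75
56 + 75 → 131
Z sits 3 levels below the root, so its codeword is 3 bits.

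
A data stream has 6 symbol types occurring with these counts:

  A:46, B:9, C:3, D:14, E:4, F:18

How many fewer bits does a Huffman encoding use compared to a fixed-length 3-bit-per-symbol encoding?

Fixed-length: 3 bits × 94 symbols = 282 bits.
Huffman merges:
combine C(3), E(4) → 7
combine 7, B(9) → 16
combine D(14), 16 → 30
combine F(18), 30 → 48
combine A(46), 48 → 94
Huffman total = 7 + 16 + 30 + 48 + 94 = 195 bits.
Saving = 282 − 195 = 87 bits.

87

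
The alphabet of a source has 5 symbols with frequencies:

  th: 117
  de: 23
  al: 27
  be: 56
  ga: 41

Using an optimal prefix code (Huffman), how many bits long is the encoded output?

552

Greedily combine the two least-frequent nodes:
de(23) + al(27) → 50
ga(41) + 50 → 91
be(56) + 91 → 147
th(117) + 147 → 264
Total encoded bits = sum of merged weights = 50 + 91 + 147 + 264 = 552.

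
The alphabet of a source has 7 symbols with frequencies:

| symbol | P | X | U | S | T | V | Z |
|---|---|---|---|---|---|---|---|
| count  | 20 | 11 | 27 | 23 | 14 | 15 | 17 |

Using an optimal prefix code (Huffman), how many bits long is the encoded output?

354

Build the Huffman tree bottom-up:
X(11) + T(14) → 25
V(15) + Z(17) → 32
P(20) + S(23) → 43
25 + U(27) → 52
32 + 43 → 75
52 + 75 → 127
Total encoded bits = sum of merged weights = 25 + 32 + 43 + 52 + 75 + 127 = 354.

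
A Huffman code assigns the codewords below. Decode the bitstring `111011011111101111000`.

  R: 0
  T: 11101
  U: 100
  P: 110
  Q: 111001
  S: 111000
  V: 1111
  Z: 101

Read left to right; each codeword is recognised as soon as it completes (prefix code):
  11101→T | 101→Z | 1111→V | 101→Z | 111000→S
Decoded message: TZVZS

TZVZS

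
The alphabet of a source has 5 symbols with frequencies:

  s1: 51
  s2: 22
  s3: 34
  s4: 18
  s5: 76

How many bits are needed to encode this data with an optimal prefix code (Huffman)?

440

Merge the two smallest weights repeatedly:
merge s4(18) and s2(22): 40
merge s3(34) and 40: 74
merge s1(51) and 74: 125
merge s5(76) and 125: 201
Total encoded bits = sum of merged weights = 40 + 74 + 125 + 201 = 440.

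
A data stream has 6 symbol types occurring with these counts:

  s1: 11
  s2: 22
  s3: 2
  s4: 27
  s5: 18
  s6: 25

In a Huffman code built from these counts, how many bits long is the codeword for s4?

2

Repeatedly merge the two smallest:
merge s3(2) and s1(11): 13
merge 13 and s5(18): 31
merge s2(22) and s6(25): 47
merge s4(27) and 31: 58
merge 47 and 58: 105
s4's leaf is at depth 2, giving a 2-bit codeword.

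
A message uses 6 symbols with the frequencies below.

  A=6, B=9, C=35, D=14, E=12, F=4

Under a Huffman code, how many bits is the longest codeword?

4

Merge the two lowest-weight nodes at each step:
F(4) + A(6) → 10
B(9) + 10 → 19
E(12) + D(14) → 26
19 + 26 → 45
C(35) + 45 → 80
The rarest symbols sit at the bottom; the longest codeword is 4 bits.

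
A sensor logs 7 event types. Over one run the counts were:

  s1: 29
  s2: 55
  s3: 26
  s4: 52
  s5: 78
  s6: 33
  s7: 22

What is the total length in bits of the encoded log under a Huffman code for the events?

800

Merge the two smallest weights repeatedly:
merge s7(22) and s3(26): 48
merge s1(29) and s6(33): 62
merge 48 and s4(52): 100
merge s2(55) and 62: 117
merge s5(78) and 100: 178
merge 117 and 178: 295
Total encoded bits = sum of merged weights = 48 + 62 + 100 + 117 + 178 + 295 = 800.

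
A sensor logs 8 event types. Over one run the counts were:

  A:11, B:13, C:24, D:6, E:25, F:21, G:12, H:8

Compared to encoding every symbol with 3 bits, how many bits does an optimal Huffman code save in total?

Fixed-length: 3 bits × 120 symbols = 360 bits.
Huffman merges:
combine D(6), H(8) → 14
combine A(11), G(12) → 23
combine B(13), 14 → 27
combine F(21), 23 → 44
combine C(24), E(25) → 49
combine 27, 44 → 71
combine 49, 71 → 120
Huffman total = 14 + 23 + 27 + 44 + 49 + 71 + 120 = 348 bits.
Saving = 360 − 348 = 12 bits.

12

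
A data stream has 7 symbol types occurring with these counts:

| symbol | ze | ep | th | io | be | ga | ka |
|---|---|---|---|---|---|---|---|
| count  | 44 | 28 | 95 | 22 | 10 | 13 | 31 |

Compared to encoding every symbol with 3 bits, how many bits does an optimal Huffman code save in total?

Fixed-length: 3 bits × 243 symbols = 729 bits.
Huffman merges:
combine be(10), ga(13) → 23
combine io(22), 23 → 45
combine ep(28), ka(31) → 59
combine ze(44), 45 → 89
combine 59, 89 → 148
combine th(95), 148 → 243
Huffman total = 23 + 45 + 59 + 89 + 148 + 243 = 607 bits.
Saving = 729 − 607 = 122 bits.

122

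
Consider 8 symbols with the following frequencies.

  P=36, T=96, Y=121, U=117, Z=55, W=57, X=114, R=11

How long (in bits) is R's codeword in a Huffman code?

5

Huffman merges, smallest pair first:
R(11) + P(36) → 47
47 + Z(55) → 102
W(57) + T(96) → 153
102 + X(114) → 216
U(117) + Y(121) → 238
153 + 216 → 369
238 + 369 → 607
R sits 5 levels below the root, so its codeword is 5 bits.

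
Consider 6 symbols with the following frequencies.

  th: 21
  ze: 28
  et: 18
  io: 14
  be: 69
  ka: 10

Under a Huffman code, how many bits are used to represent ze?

3

Huffman merges, smallest pair first:
merge ka(10) and io(14): 24
merge et(18) and th(21): 39
merge 24 and ze(28): 52
merge 39 and 52: 91
merge be(69) and 91: 160
The subtree containing ze is merged 3 times, so code length = 3.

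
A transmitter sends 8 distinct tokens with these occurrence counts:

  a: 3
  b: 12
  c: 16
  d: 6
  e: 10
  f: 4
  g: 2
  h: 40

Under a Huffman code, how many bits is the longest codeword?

6

Merge the two lowest-weight nodes at each step:
combine g(2), a(3) → 5
combine f(4), 5 → 9
combine d(6), 9 → 15
combine e(10), b(12) → 22
combine 15, c(16) → 31
combine 22, 31 → 53
combine h(40), 53 → 93
Maximum depth reached is 6.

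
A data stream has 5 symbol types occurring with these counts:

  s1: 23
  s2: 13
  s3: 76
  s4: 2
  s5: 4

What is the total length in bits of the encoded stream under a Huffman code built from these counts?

185

Greedily combine the two least-frequent nodes:
s4(2) + s5(4) → 6
6 + s2(13) → 19
19 + s1(23) → 42
42 + s3(76) → 118
Total encoded bits = sum of merged weights = 6 + 19 + 42 + 118 = 185.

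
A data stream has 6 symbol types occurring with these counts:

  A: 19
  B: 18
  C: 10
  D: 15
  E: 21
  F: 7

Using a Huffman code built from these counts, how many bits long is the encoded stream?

Greedily combine the two least-frequent nodes:
merge F(7) and C(10): 17
merge D(15) and 17: 32
merge B(18) and A(19): 37
merge E(21) and 32: 53
merge 37 and 53: 90
The encoded length is the sum of every internal node's weight: 17 + 32 + 37 + 53 + 90 = 229 bits.

229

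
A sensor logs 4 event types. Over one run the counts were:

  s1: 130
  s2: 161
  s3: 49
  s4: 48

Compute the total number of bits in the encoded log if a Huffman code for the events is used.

Merge the two smallest weights repeatedly:
merge s4(48) and s3(49): 97
merge 97 and s1(130): 227
merge s2(161) and 227: 388
Total encoded bits = sum of merged weights = 97 + 227 + 388 = 712.

712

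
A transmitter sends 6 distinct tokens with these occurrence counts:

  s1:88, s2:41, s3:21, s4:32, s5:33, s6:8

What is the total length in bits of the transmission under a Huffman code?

Build the Huffman tree bottom-up:
s6(8) + s3(21) → 29
29 + s4(32) → 61
s5(33) + s2(41) → 74
61 + 74 → 135
s1(88) + 135 → 223
The encoded length is the sum of every internal node's weight: 29 + 61 + 74 + 135 + 223 = 522 bits.

522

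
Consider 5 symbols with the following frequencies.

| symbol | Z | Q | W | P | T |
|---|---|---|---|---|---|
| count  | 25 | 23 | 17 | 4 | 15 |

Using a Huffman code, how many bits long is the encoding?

187

Build the Huffman tree bottom-up:
merge P(4) and T(15): 19
merge W(17) and 19: 36
merge Q(23) and Z(25): 48
merge 36 and 48: 84
Total encoded bits = sum of merged weights = 19 + 36 + 48 + 84 = 187.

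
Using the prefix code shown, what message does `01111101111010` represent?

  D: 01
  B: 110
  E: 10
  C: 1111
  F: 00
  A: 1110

DCDAE

Read left to right; each codeword is recognised as soon as it completes (prefix code):
  01→D | 1111→C | 01→D | 1110→A | 10→E
Decoded message: DCDAE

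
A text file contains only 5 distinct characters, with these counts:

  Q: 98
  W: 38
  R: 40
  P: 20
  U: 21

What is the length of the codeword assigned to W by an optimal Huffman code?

Repeatedly merge the two smallest:
combine P(20), U(21) → 41
combine W(38), R(40) → 78
combine 41, 78 → 119
combine Q(98), 119 → 217
W's leaf is at depth 3, giving a 3-bit codeword.

3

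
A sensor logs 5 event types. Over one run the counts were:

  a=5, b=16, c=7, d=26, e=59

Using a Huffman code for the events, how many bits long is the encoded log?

207

Greedily combine the two least-frequent nodes:
a(5) + c(7) → 12
12 + b(16) → 28
d(26) + 28 → 54
54 + e(59) → 113
Each symbol's bit-cost is frequency × depth; summing gives 207 bits (equivalently 12 + 28 + 54 + 113).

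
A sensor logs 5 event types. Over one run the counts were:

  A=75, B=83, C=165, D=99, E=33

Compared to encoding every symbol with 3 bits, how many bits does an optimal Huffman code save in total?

Fixed-length: 3 bits × 455 symbols = 1365 bits.
Huffman merges:
merge E(33) and A(75): 108
merge B(83) and D(99): 182
merge 108 and C(165): 273
merge 182 and 273: 455
Huffman total = 108 + 182 + 273 + 455 = 1018 bits.
Saving = 1365 − 1018 = 347 bits.

347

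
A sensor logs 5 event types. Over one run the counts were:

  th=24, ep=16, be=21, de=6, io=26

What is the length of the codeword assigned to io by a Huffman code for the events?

Build the tree from the bottom:
merge de(6) and ep(16): 22
merge be(21) and 22: 43
merge th(24) and io(26): 50
merge 43 and 50: 93
io's leaf is at depth 2, giving a 2-bit codeword.

2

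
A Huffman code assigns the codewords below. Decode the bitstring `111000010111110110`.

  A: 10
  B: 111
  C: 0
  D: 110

BCCCCABDD

Read left to right; each codeword is recognised as soon as it completes (prefix code):
  111→B | 0→C | 0→C | 0→C | 0→C | 10→A | 111→B | 110→D | 110→D
Decoded message: BCCCCABDD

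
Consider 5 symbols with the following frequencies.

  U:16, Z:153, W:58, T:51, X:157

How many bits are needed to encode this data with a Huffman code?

905

Build the Huffman tree bottom-up:
U(16) + T(51) → 67
W(58) + 67 → 125
125 + Z(153) → 278
X(157) + 278 → 435
Each symbol's bit-cost is frequency × depth; summing gives 905 bits (equivalently 67 + 125 + 278 + 435).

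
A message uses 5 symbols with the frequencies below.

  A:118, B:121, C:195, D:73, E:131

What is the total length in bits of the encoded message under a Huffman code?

1467

Greedily combine the two least-frequent nodes:
combine D(73), A(118) → 191
combine B(121), E(131) → 252
combine 191, C(195) → 386
combine 252, 386 → 638
The encoded length is the sum of every internal node's weight: 191 + 252 + 386 + 638 = 1467 bits.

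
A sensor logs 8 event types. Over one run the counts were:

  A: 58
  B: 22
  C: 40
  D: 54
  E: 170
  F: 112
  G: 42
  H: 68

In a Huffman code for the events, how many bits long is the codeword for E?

2

Huffman merges, smallest pair first:
merge B(22) and C(40): 62
merge G(42) and D(54): 96
merge A(58) and 62: 120
merge H(68) and 96: 164
merge F(112) and 120: 232
merge 164 and E(170): 334
merge 232 and 334: 566
E's leaf is at depth 2, giving a 2-bit codeword.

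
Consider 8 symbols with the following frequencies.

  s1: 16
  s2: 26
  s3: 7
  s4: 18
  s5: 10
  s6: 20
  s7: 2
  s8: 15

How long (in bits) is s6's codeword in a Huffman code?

Repeatedly merge the two smallest:
s7(2) + s3(7) → 9
9 + s5(10) → 19
s8(15) + s1(16) → 31
s4(18) + 19 → 37
s6(20) + s2(26) → 46
31 + 37 → 68
46 + 68 → 114
s6 sits 2 levels below the root, so its codeword is 2 bits.

2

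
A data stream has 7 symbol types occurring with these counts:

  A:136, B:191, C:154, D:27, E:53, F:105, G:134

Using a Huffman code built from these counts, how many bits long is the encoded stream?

2135

Greedily combine the two least-frequent nodes:
merge D(27) and E(53): 80
merge 80 and F(105): 185
merge G(134) and A(136): 270
merge C(154) and 185: 339
merge B(191) and 270: 461
merge 339 and 461: 800
The encoded length is the sum of every internal node's weight: 80 + 185 + 270 + 339 + 461 + 800 = 2135 bits.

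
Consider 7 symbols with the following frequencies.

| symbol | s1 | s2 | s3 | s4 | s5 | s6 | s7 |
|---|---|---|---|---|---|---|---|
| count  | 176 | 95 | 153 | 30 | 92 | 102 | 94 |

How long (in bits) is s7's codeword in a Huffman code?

3

Repeatedly merge the two smallest:
s4(30) + s5(92) → 122
s7(94) + s2(95) → 189
s6(102) + 122 → 224
s3(153) + s1(176) → 329
189 + 224 → 413
329 + 413 → 742
s7 sits 3 levels below the root, so its codeword is 3 bits.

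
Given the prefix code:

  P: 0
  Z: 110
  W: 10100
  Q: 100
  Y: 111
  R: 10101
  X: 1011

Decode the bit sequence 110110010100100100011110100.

ZZPWQQPYW

Read left to right; each codeword is recognised as soon as it completes (prefix code):
  110→Z | 110→Z | 0→P | 10100→W | 100→Q | 100→Q | 0→P | 111→Y | 10100→W
Decoded message: ZZPWQQPYW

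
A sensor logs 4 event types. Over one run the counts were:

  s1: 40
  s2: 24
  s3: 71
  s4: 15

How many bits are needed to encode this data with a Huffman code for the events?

Build the Huffman tree bottom-up:
combine s4(15), s2(24) → 39
combine 39, s1(40) → 79
combine s3(71), 79 → 150
Total encoded bits = sum of merged weights = 39 + 79 + 150 = 268.

268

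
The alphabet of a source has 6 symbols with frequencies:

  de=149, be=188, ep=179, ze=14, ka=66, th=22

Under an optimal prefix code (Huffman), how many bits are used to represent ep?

Repeatedly merge the two smallest:
ze(14) + th(22) → 36
36 + ka(66) → 102
102 + de(149) → 251
ep(179) + be(188) → 367
251 + 367 → 618
ep's leaf is at depth 2, giving a 2-bit codeword.

2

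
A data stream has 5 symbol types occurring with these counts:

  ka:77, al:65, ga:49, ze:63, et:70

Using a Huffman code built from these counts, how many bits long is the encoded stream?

760

Greedily combine the two least-frequent nodes:
combine ga(49), ze(63) → 112
combine al(65), et(70) → 135
combine ka(77), 112 → 189
combine 135, 189 → 324
The encoded length is the sum of every internal node's weight: 112 + 135 + 189 + 324 = 760 bits.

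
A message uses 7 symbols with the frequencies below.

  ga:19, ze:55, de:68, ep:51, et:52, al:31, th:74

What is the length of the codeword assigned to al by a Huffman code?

Repeatedly merge the two smallest:
merge ga(19) and al(31): 50
merge 50 and ep(51): 101
merge et(52) and ze(55): 107
merge de(68) and th(74): 142
merge 101 and 107: 208
merge 142 and 208: 350
al sits 4 levels below the root, so its codeword is 4 bits.

4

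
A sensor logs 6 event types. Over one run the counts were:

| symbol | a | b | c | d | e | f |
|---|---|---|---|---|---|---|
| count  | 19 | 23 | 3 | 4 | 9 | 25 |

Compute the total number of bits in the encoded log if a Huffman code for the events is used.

189

Greedily combine the two least-frequent nodes:
combine c(3), d(4) → 7
combine 7, e(9) → 16
combine 16, a(19) → 35
combine b(23), f(25) → 48
combine 35, 48 → 83
The encoded length is the sum of every internal node's weight: 7 + 16 + 35 + 48 + 83 = 189 bits.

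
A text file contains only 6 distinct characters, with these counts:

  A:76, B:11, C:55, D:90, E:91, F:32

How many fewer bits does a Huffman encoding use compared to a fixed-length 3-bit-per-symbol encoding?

Fixed-length: 3 bits × 355 symbols = 1065 bits.
Huffman merges:
combine B(11), F(32) → 43
combine 43, C(55) → 98
combine A(76), D(90) → 166
combine E(91), 98 → 189
combine 166, 189 → 355
Huffman total = 43 + 98 + 166 + 189 + 355 = 851 bits.
Saving = 1065 − 851 = 214 bits.

214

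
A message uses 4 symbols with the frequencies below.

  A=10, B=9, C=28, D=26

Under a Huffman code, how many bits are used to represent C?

1

Repeatedly merge the two smallest:
combine B(9), A(10) → 19
combine 19, D(26) → 45
combine C(28), 45 → 73
C sits one level below the root: a 1-bit codeword.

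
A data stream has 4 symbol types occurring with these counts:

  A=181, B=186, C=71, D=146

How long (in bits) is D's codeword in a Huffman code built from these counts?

2

Huffman merges, smallest pair first:
merge C(71) and D(146): 217
merge A(181) and B(186): 367
merge 217 and 367: 584
The subtree containing D is merged 2 times, so code length = 2.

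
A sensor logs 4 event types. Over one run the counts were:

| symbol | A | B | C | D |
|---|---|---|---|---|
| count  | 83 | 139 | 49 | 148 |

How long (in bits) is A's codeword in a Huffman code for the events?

Huffman merges, smallest pair first:
merge C(49) and A(83): 132
merge 132 and B(139): 271
merge D(148) and 271: 419
A's leaf is at depth 3, giving a 3-bit codeword.

3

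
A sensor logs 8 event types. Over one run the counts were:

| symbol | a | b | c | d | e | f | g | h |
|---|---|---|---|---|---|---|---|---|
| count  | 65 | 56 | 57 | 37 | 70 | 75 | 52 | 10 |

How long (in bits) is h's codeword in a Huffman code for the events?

4

Repeatedly merge the two smallest:
h(10) + d(37) → 47
47 + g(52) → 99
b(56) + c(57) → 113
a(65) + e(70) → 135
f(75) + 99 → 174
113 + 135 → 248
174 + 248 → 422
h sits 4 levels below the root, so its codeword is 4 bits.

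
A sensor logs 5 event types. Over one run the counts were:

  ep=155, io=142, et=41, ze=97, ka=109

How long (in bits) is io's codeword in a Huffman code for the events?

Repeatedly merge the two smallest:
combine et(41), ze(97) → 138
combine ka(109), 138 → 247
combine io(142), ep(155) → 297
combine 247, 297 → 544
The subtree containing io is merged 2 times, so code length = 2.

2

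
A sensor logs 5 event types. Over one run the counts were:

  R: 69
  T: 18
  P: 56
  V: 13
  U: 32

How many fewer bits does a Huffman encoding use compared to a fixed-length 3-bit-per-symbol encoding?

163

Fixed-length: 3 bits × 188 symbols = 564 bits.
Huffman merges:
V(13) + T(18) → 31
31 + U(32) → 63
P(56) + 63 → 119
R(69) + 119 → 188
Huffman total = 31 + 63 + 119 + 188 = 401 bits.
Saving = 564 − 401 = 163 bits.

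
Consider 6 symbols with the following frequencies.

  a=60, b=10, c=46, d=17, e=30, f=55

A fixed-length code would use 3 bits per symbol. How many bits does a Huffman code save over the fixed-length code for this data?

134

Fixed-length: 3 bits × 218 symbols = 654 bits.
Huffman merges:
combine b(10), d(17) → 27
combine 27, e(30) → 57
combine c(46), f(55) → 101
combine 57, a(60) → 117
combine 101, 117 → 218
Huffman total = 27 + 57 + 101 + 117 + 218 = 520 bits.
Saving = 654 − 520 = 134 bits.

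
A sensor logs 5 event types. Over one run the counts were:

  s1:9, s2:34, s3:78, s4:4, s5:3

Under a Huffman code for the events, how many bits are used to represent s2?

2

Build the tree from the bottom:
s5(3) + s4(4) → 7
7 + s1(9) → 16
16 + s2(34) → 50
50 + s3(78) → 128
s2 sits 2 levels below the root, so its codeword is 2 bits.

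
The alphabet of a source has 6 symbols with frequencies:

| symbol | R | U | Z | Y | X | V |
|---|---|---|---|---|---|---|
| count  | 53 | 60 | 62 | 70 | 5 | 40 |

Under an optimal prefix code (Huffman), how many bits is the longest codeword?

Merge the two lowest-weight nodes at each step:
merge X(5) and V(40): 45
merge 45 and R(53): 98
merge U(60) and Z(62): 122
merge Y(70) and 98: 168
merge 122 and 168: 290
The rarest symbols sit at the bottom; the longest codeword is 4 bits.

4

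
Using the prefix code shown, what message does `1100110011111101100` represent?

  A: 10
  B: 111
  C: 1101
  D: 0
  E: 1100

EEBBDE

Read left to right; each codeword is recognised as soon as it completes (prefix code):
  1100→E | 1100→E | 111→B | 111→B | 0→D | 1100→E
Decoded message: EEBBDE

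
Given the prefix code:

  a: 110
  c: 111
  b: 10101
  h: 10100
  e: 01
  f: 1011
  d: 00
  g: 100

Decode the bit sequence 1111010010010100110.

chgha

Read left to right; each codeword is recognised as soon as it completes (prefix code):
  111→c | 10100→h | 100→g | 10100→h | 110→a
Decoded message: chgha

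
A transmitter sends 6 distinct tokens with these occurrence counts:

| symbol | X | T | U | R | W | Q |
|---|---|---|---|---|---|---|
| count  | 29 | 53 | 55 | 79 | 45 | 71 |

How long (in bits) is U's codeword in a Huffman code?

Build the tree from the bottom:
X(29) + W(45) → 74
T(53) + U(55) → 108
Q(71) + 74 → 145
R(79) + 108 → 187
145 + 187 → 332
U sits 3 levels below the root, so its codeword is 3 bits.

3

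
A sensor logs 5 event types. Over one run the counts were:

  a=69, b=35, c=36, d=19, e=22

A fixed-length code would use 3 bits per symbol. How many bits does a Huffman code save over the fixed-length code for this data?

140

Fixed-length: 3 bits × 181 symbols = 543 bits.
Huffman merges:
merge d(19) and e(22): 41
merge b(35) and c(36): 71
merge 41 and a(69): 110
merge 71 and 110: 181
Huffman total = 41 + 71 + 110 + 181 = 403 bits.
Saving = 543 − 403 = 140 bits.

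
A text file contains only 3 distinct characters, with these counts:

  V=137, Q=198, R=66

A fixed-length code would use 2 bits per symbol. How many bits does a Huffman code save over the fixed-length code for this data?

Fixed-length: 2 bits × 401 symbols = 802 bits.
Huffman merges:
merge R(66) and V(137): 203
merge Q(198) and 203: 401
Huffman total = 203 + 401 = 604 bits.
Saving = 802 − 604 = 198 bits.

198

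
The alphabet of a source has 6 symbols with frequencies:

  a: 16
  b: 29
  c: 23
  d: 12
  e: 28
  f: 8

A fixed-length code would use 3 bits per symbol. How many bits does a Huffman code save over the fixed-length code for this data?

60

Fixed-length: 3 bits × 116 symbols = 348 bits.
Huffman merges:
f(8) + d(12) → 20
a(16) + 20 → 36
c(23) + e(28) → 51
b(29) + 36 → 65
51 + 65 → 116
Huffman total = 20 + 36 + 51 + 65 + 116 = 288 bits.
Saving = 348 − 288 = 60 bits.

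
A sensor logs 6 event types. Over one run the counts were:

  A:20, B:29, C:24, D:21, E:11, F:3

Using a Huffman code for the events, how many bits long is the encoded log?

Greedily combine the two least-frequent nodes:
merge F(3) and E(11): 14
merge 14 and A(20): 34
merge D(21) and C(24): 45
merge B(29) and 34: 63
merge 45 and 63: 108
The encoded length is the sum of every internal node's weight: 14 + 34 + 45 + 63 + 108 = 264 bits.

264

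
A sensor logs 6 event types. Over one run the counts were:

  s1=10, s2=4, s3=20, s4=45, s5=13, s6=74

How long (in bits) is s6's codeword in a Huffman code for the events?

1

Huffman merges, smallest pair first:
combine s2(4), s1(10) → 14
combine s5(13), 14 → 27
combine s3(20), 27 → 47
combine s4(45), 47 → 92
combine s6(74), 92 → 166
s6 is merged only at the final step, so code length = 1.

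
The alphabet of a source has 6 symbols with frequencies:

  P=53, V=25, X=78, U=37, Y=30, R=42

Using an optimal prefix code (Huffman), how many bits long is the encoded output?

Build the Huffman tree bottom-up:
V(25) + Y(30) → 55
U(37) + R(42) → 79
P(53) + 55 → 108
X(78) + 79 → 157
108 + 157 → 265
The encoded length is the sum of every internal node's weight: 55 + 79 + 108 + 157 + 265 = 664 bits.

664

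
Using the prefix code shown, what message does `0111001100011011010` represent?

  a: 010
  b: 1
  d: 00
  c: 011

cbdbbdcca

Read left to right; each codeword is recognised as soon as it completes (prefix code):
  011→c | 1→b | 00→d | 1→b | 1→b | 00→d | 011→c | 011→c | 010→a
Decoded message: cbdbbdcca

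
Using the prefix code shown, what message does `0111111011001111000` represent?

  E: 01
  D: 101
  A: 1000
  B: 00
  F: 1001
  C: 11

ECCDFCA

Read left to right; each codeword is recognised as soon as it completes (prefix code):
  01→E | 11→C | 11→C | 101→D | 1001→F | 11→C | 1000→A
Decoded message: ECCDFCA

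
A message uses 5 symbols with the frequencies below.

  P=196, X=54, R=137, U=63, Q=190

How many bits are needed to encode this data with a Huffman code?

1397

Merge the two smallest weights repeatedly:
combine X(54), U(63) → 117
combine 117, R(137) → 254
combine Q(190), P(196) → 386
combine 254, 386 → 640
The encoded length is the sum of every internal node's weight: 117 + 254 + 386 + 640 = 1397 bits.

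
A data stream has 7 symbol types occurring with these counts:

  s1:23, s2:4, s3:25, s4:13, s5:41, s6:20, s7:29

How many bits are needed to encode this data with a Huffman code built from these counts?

412

Merge the two smallest weights repeatedly:
s2(4) + s4(13) → 17
17 + s6(20) → 37
s1(23) + s3(25) → 48
s7(29) + 37 → 66
s5(41) + 48 → 89
66 + 89 → 155
Each symbol's bit-cost is frequency × depth; summing gives 412 bits (equivalently 17 + 37 + 48 + 66 + 89 + 155).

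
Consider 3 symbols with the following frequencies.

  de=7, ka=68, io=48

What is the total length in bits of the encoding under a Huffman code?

Greedily combine the two least-frequent nodes:
merge de(7) and io(48): 55
merge 55 and ka(68): 123
The encoded length is the sum of every internal node's weight: 55 + 123 = 178 bits.

178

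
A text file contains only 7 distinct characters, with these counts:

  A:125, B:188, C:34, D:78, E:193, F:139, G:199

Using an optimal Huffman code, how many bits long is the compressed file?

Merge the two smallest weights repeatedly:
C(34) + D(78) → 112
112 + A(125) → 237
F(139) + B(188) → 327
E(193) + G(199) → 392
237 + 327 → 564
392 + 564 → 956
The encoded length is the sum of every internal node's weight: 112 + 237 + 327 + 392 + 564 + 956 = 2588 bits.

2588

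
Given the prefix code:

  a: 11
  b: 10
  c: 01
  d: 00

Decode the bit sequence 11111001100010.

Read left to right; each codeword is recognised as soon as it completes (prefix code):
  11→a | 11→a | 10→b | 01→c | 10→b | 00→d | 10→b
Decoded message: aabcbdb

aabcbdb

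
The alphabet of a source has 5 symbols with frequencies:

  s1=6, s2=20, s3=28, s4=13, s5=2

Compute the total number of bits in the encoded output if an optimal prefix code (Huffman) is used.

Build the Huffman tree bottom-up:
combine s5(2), s1(6) → 8
combine 8, s4(13) → 21
combine s2(20), 21 → 41
combine s3(28), 41 → 69
Total encoded bits = sum of merged weights = 8 + 21 + 41 + 69 = 139.

139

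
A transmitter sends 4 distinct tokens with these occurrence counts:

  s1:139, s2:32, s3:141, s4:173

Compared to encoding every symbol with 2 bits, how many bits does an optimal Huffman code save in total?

2

Fixed-length: 2 bits × 485 symbols = 970 bits.
Huffman merges:
s2(32) + s1(139) → 171
s3(141) + 171 → 312
s4(173) + 312 → 485
Huffman total = 171 + 312 + 485 = 968 bits.
Saving = 970 − 968 = 2 bits.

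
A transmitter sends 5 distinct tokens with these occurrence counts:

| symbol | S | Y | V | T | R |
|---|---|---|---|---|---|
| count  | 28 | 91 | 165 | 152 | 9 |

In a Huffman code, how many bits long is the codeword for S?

4

Repeatedly merge the two smallest:
combine R(9), S(28) → 37
combine 37, Y(91) → 128
combine 128, T(152) → 280
combine V(165), 280 → 445
The subtree containing S is merged 4 times, so code length = 4.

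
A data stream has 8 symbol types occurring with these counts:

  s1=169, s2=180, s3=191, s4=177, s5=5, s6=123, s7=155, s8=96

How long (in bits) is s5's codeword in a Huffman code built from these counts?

4

Build the tree from the bottom:
merge s5(5) and s8(96): 101
merge 101 and s6(123): 224
merge s7(155) and s1(169): 324
merge s4(177) and s2(180): 357
merge s3(191) and 224: 415
merge 324 and 357: 681
merge 415 and 681: 1096
s5 sits 4 levels below the root, so its codeword is 4 bits.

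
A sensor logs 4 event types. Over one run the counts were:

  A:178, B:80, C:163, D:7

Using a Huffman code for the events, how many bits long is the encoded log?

765

Greedily combine the two least-frequent nodes:
merge D(7) and B(80): 87
merge 87 and C(163): 250
merge A(178) and 250: 428
Total encoded bits = sum of merged weights = 87 + 250 + 428 = 765.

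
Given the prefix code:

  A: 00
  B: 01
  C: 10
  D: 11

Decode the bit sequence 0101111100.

Read left to right; each codeword is recognised as soon as it completes (prefix code):
  01→B | 01→B | 11→D | 11→D | 00→A
Decoded message: BBDDA

BBDDA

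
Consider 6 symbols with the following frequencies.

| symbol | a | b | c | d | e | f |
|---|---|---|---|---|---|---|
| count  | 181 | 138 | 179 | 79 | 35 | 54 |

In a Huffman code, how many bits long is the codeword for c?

2

Build the tree from the bottom:
merge e(35) and f(54): 89
merge d(79) and 89: 168
merge b(138) and 168: 306
merge c(179) and a(181): 360
merge 306 and 360: 666
c sits 2 levels below the root, so its codeword is 2 bits.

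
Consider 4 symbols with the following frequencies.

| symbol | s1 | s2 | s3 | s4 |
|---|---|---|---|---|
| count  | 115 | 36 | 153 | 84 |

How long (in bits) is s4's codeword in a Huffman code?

Repeatedly merge the two smallest:
s2(36) + s4(84) → 120
s1(115) + 120 → 235
s3(153) + 235 → 388
s4 sits 3 levels below the root, so its codeword is 3 bits.

3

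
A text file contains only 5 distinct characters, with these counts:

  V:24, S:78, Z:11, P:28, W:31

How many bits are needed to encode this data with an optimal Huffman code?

Merge the two smallest weights repeatedly:
Z(11) + V(24) → 35
P(28) + W(31) → 59
35 + 59 → 94
S(78) + 94 → 172
Total encoded bits = sum of merged weights = 35 + 59 + 94 + 172 = 360.

360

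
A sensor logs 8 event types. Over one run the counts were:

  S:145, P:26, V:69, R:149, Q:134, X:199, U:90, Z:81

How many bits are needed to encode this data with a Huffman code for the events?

Build the Huffman tree bottom-up:
combine P(26), V(69) → 95
combine Z(81), U(90) → 171
combine 95, Q(134) → 229
combine S(145), R(149) → 294
combine 171, X(199) → 370
combine 229, 294 → 523
combine 370, 523 → 893
The encoded length is the sum of every internal node's weight: 95 + 171 + 229 + 294 + 370 + 523 + 893 = 2575 bits.

2575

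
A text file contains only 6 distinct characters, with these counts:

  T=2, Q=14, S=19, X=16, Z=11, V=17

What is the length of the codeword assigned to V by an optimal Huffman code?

Repeatedly merge the two smallest:
combine T(2), Z(11) → 13
combine 13, Q(14) → 27
combine X(16), V(17) → 33
combine S(19), 27 → 46
combine 33, 46 → 79
V sits 2 levels below the root, so its codeword is 2 bits.

2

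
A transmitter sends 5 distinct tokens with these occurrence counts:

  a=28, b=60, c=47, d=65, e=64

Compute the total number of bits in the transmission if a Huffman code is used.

603

Merge the two smallest weights repeatedly:
merge a(28) and c(47): 75
merge b(60) and e(64): 124
merge d(65) and 75: 140
merge 124 and 140: 264
Each symbol's bit-cost is frequency × depth; summing gives 603 bits (equivalently 75 + 124 + 140 + 264).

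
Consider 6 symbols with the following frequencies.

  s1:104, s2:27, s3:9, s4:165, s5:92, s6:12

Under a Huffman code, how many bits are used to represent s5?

3

Huffman merges, smallest pair first:
merge s3(9) and s6(12): 21
merge 21 and s2(27): 48
merge 48 and s5(92): 140
merge s1(104) and 140: 244
merge s4(165) and 244: 409
The subtree containing s5 is merged 3 times, so code length = 3.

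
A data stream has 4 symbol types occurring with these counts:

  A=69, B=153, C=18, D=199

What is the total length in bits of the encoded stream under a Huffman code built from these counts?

766

Merge the two smallest weights repeatedly:
merge C(18) and A(69): 87
merge 87 and B(153): 240
merge D(199) and 240: 439
Each symbol's bit-cost is frequency × depth; summing gives 766 bits (equivalently 87 + 240 + 439).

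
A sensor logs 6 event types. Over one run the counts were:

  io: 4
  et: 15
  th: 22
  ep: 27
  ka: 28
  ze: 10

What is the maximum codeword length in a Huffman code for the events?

Merge the two lowest-weight nodes at each step:
io(4) + ze(10) → 14
14 + et(15) → 29
th(22) + ep(27) → 49
ka(28) + 29 → 57
49 + 57 → 106
The rarest symbols sit at the bottom; the longest codeword is 4 bits.

4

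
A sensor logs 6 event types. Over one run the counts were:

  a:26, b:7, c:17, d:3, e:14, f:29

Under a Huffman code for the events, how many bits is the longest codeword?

Merge the two lowest-weight nodes at each step:
merge d(3) and b(7): 10
merge 10 and e(14): 24
merge c(17) and 24: 41
merge a(26) and f(29): 55
merge 41 and 55: 96
The first pair merged (d, b) ends up deepest, at depth 4.

4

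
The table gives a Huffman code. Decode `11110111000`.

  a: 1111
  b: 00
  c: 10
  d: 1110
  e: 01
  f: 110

aefb

Read left to right; each codeword is recognised as soon as it completes (prefix code):
  1111→a | 01→e | 110→f | 00→b
Decoded message: aefb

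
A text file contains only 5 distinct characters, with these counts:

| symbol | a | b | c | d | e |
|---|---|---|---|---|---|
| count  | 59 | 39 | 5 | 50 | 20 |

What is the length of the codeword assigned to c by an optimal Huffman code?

3

Build the tree from the bottom:
c(5) + e(20) → 25
25 + b(39) → 64
d(50) + a(59) → 109
64 + 109 → 173
c sits 3 levels below the root, so its codeword is 3 bits.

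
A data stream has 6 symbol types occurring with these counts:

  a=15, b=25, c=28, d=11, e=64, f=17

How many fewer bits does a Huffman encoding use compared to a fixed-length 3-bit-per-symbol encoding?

Fixed-length: 3 bits × 160 symbols = 480 bits.
Huffman merges:
merge d(11) and a(15): 26
merge f(17) and b(25): 42
merge 26 and c(28): 54
merge 42 and 54: 96
merge e(64) and 96: 160
Huffman total = 26 + 42 + 54 + 96 + 160 = 378 bits.
Saving = 480 − 378 = 102 bits.

102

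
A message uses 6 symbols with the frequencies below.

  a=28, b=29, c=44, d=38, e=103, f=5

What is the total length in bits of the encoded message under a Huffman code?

Greedily combine the two least-frequent nodes:
merge f(5) and a(28): 33
merge b(29) and 33: 62
merge d(38) and c(44): 82
merge 62 and 82: 144
merge e(103) and 144: 247
Each symbol's bit-cost is frequency × depth; summing gives 568 bits (equivalently 33 + 62 + 82 + 144 + 247).

568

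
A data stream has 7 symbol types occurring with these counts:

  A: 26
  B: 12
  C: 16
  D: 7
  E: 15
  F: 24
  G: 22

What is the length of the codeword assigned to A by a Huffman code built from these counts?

2

Build the tree from the bottom:
merge D(7) and B(12): 19
merge E(15) and C(16): 31
merge 19 and G(22): 41
merge F(24) and A(26): 50
merge 31 and 41: 72
merge 50 and 72: 122
The subtree containing A is merged 2 times, so code length = 2.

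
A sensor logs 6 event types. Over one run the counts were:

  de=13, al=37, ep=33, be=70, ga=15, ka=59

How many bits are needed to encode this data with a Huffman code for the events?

Build the Huffman tree bottom-up:
de(13) + ga(15) → 28
28 + ep(33) → 61
al(37) + ka(59) → 96
61 + be(70) → 131
96 + 131 → 227
Each symbol's bit-cost is frequency × depth; summing gives 543 bits (equivalently 28 + 61 + 96 + 131 + 227).

543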